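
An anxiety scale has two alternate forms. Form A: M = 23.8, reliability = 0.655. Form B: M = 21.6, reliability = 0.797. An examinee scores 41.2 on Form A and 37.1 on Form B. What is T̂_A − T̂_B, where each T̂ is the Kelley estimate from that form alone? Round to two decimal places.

1.24

T̂_A = 0.655(41.2) + 0.345(23.8) = 35.1970
T̂_B = 0.797(37.1) + 0.203(21.6) = 33.9535
T̂_A − T̂_B = 1.2435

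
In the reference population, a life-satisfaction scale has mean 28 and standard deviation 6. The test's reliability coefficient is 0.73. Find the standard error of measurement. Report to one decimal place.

SEM = SD · √(1 − ρ) = 6 × √0.27 = 6 × 0.5196 = 3.118

3.1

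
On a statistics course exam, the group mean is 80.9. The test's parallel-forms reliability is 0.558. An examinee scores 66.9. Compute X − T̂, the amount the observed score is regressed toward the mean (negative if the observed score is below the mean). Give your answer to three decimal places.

-6.188

Kelley's formula gives T̂ = 0.558·66.9 + 0.442·80.9 = 37.3302 + 35.7578 = 73.08800.
X − T̂ = 66.9 − 73.0880 = -6.1880 → -6.188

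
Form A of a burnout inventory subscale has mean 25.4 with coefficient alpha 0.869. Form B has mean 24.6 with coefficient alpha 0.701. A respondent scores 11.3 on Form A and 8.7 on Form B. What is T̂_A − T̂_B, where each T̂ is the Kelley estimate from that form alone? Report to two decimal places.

-0.31

T̂_A = 0.869(11.3) + 0.131(25.4) = 13.1471
T̂_B = 0.701(8.7) + 0.299(24.6) = 13.4541
T̂_A − T̂_B = -0.3070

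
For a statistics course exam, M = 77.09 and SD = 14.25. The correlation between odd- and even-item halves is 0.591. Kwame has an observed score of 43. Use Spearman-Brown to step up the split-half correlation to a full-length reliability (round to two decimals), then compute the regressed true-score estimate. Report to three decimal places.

Spearman-Brown: ρ = 2r/(1 + r) = 2(0.591)/(1 + 0.591) = 1.1820/1.591 = 0.7429 → 0.74
T̂ = 0.74(43) + 0.26(77.09) = 31.82 + 20.0434 = 51.8634 → 51.863

51.863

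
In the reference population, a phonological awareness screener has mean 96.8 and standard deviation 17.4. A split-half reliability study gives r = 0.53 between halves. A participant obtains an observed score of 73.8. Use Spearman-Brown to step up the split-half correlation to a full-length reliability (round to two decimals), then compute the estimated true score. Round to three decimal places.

80.930

Spearman-Brown: ρ = 2r/(1 + r) = 2(0.53)/(1 + 0.53) = 1.060/1.53 = 0.6928 → 0.69
T̂ = 0.69(73.8) + 0.31(96.8) = 50.922 + 30.008 = 80.9300 → 80.930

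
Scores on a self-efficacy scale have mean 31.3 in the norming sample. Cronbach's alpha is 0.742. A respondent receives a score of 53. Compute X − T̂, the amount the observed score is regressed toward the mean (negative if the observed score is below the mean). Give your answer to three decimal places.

5.599

Kelley's formula gives T̂ = 0.742·53 + 0.258·31.3 = 39.326 + 8.0754 = 47.40140.
X − T̂ = 53 − 47.4014 = 5.5986 → 5.599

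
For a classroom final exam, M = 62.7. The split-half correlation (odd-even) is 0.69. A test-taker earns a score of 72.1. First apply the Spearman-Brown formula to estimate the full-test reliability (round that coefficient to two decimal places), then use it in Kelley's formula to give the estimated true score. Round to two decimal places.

70.41

Spearman-Brown: ρ = 2r/(1 + r) = 2(0.69)/(1 + 0.69) = 1.380/1.69 = 0.8166 → 0.82
T̂ = 0.82(72.1) + 0.18(62.7) = 59.122 + 11.286 = 70.408 → 70.41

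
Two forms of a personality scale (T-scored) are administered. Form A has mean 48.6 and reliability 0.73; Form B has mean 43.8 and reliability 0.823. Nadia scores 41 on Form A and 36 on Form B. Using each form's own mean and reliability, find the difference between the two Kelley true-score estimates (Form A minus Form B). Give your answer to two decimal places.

T̂_A = 0.73(41) + 0.27(48.6) = 43.0520
T̂_B = 0.823(36) + 0.177(43.8) = 37.3806
T̂_A − T̂_B = 5.6714

5.67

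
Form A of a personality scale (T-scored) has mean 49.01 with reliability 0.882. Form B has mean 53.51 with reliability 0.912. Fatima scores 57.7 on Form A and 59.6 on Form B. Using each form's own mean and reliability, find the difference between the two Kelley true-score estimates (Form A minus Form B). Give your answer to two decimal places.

T̂_A = 0.882(57.7) + 0.118(49.01) = 56.6746
T̂_B = 0.912(59.6) + 0.088(53.51) = 59.0641
T̂_A − T̂_B = -2.3895

-2.39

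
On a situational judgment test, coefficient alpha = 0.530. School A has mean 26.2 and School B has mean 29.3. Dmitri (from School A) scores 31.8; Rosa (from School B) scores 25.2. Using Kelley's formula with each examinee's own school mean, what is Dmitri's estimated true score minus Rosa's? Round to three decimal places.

2.041

T̂_Dmitri = 0.530(31.8) + 0.470(26.2) = 29.16800
T̂_Rosa = 0.530(25.2) + 0.470(29.3) = 27.12700
Difference = 29.16800 − 27.12700 = 2.04100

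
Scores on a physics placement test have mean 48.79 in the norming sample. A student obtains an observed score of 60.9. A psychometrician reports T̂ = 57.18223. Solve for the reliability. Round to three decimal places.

T̂ = ρX + (1 − ρ)μ  ⇒  T̂ − μ = ρ(X − μ)
ρ = (T̂ − μ)/(X − μ) = (57.18223 − 48.79) / (60.9 − 48.79) = 8.39223 / 12.11 = 0.69300

0.693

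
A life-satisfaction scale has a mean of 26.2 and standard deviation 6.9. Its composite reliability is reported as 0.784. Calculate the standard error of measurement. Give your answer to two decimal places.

SEM = SD · √(1 − ρ) = 6.9 × √0.216 = 6.9 × 0.4648 = 3.207

3.21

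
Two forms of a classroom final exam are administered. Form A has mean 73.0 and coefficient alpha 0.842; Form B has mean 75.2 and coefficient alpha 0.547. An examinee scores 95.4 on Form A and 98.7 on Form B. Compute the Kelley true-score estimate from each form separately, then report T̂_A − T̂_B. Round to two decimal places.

T̂_A = 0.842(95.4) + 0.158(73.0) = 91.8608
T̂_B = 0.547(98.7) + 0.453(75.2) = 88.0545
T̂_A − T̂_B = 3.8063

3.81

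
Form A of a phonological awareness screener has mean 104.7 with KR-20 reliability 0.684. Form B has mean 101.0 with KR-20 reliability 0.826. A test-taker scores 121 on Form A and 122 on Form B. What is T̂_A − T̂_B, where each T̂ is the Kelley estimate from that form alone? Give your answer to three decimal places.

T̂_A = 0.684(121) + 0.316(104.7) = 115.84920
T̂_B = 0.826(122) + 0.174(101.0) = 118.34600
T̂_A − T̂_B = -2.49680

-2.497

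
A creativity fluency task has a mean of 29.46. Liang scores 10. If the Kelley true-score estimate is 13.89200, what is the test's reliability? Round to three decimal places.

T̂ = ρX + (1 − ρ)μ  ⇒  T̂ − μ = ρ(X − μ)
ρ = (T̂ − μ)/(X − μ) = (13.89200 − 29.46) / (10 − 29.46) = -15.56800 / -19.46 = 0.80000

0.800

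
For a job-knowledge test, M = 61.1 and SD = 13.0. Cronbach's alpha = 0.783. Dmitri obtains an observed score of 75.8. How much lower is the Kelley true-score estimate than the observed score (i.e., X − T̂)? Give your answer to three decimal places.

3.190

T̂ = 0.783(75.8) + 0.217(61.1) = 59.3514 + 13.2587 = 72.61010 → 72.6101
X − T̂ = 75.8 − 72.6101 = 3.1899 → 3.190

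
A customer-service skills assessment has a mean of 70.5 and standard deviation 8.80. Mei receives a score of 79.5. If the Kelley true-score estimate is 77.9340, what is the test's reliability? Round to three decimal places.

0.826

T̂ = ρX + (1 − ρ)μ  ⇒  T̂ − μ = ρ(X − μ)
ρ = (T̂ − μ)/(X − μ) = (77.9340 − 70.5) / (79.5 − 70.5) = 7.4340 / 9.0 = 0.82600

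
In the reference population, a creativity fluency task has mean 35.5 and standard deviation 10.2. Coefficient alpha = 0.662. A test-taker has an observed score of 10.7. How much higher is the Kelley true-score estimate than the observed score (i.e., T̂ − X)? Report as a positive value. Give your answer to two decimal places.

T̂ = 0.662(10.7) + 0.338(35.5) = 7.0834 + 11.9990 = 19.0824 → 19.082
T̂ − X = 19.082 − 10.7 = 8.382 → 8.38

8.38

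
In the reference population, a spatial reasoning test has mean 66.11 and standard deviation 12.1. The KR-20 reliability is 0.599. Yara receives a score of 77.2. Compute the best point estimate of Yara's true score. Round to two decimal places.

T̂ = 0.599(77.2) + 0.401(66.11) = 46.2428 + 26.51011 = 72.753 → 72.75

72.75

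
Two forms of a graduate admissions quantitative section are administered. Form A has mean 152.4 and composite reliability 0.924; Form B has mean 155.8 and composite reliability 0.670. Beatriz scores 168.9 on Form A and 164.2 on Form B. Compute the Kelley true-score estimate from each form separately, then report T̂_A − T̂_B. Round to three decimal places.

T̂_A = 0.924(168.9) + 0.076(152.4) = 167.64600
T̂_B = 0.670(164.2) + 0.330(155.8) = 161.42800
T̂_A − T̂_B = 6.21800

6.218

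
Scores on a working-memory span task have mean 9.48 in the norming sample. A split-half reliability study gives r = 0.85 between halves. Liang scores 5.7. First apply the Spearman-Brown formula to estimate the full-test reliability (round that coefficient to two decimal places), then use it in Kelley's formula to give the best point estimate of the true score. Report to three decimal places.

Spearman-Brown: ρ = 2r/(1 + r) = 2(0.85)/(1 + 0.85) = 1.700/1.85 = 0.9189 → 0.92
T̂ = ρX + (1 − ρ)μ
  = 0.92 × 5.7 + 0.08 × 9.48
  = 5.244 + 0.7584
  = 6.0024
  ≈ 6.002

6.002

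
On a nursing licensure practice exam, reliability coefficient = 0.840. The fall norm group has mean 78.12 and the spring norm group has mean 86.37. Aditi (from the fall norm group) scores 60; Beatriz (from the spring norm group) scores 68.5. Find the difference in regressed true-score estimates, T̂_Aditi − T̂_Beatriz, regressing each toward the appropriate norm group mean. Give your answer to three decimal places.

T̂_Aditi = 0.840(60) + 0.160(78.12) = 62.89920
T̂_Beatriz = 0.840(68.5) + 0.160(86.37) = 71.35920
Difference = 62.89920 − 71.35920 = -8.46000

-8.460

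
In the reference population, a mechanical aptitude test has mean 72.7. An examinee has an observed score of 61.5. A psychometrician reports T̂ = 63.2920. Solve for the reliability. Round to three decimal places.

T̂ = ρX + (1 − ρ)μ  ⇒  T̂ − μ = ρ(X − μ)
ρ = (T̂ − μ)/(X − μ) = (63.2920 − 72.7) / (61.5 − 72.7) = -9.4080 / -11.2 = 0.84000

0.840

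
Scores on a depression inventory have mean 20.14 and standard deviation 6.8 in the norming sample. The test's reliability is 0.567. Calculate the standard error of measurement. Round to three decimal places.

SEM = SD · √(1 − ρ) = 6.8 × √0.433 = 6.8 × 0.6580 = 4.4746

4.475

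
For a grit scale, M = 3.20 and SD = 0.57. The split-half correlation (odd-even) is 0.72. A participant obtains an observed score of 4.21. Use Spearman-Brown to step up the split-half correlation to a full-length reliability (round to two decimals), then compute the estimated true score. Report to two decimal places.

Spearman-Brown: ρ = 2r/(1 + r) = 2(0.72)/(1 + 0.72) = 1.440/1.72 = 0.8372 → 0.84
Regress the observed score toward the mean by the unreliability: T̂ = 0.84·4.21 + 0.16·3.20 = 3.5364 + 0.5120 = 4.048.

4.05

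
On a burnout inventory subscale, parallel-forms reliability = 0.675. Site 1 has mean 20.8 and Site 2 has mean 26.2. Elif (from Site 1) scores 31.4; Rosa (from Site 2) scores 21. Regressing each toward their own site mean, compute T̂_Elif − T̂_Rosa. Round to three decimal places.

5.265

T̂_Elif = 0.675(31.4) + 0.325(20.8) = 27.95500
T̂_Rosa = 0.675(21) + 0.325(26.2) = 22.69000
Difference = 27.95500 − 22.69000 = 5.26500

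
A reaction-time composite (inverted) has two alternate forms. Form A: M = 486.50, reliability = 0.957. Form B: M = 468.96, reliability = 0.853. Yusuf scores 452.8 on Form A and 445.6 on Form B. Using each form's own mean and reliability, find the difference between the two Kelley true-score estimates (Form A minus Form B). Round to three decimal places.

5.215

T̂_A = 0.957(452.8) + 0.043(486.50) = 454.24910
T̂_B = 0.853(445.6) + 0.147(468.96) = 449.03392
T̂_A − T̂_B = 5.21518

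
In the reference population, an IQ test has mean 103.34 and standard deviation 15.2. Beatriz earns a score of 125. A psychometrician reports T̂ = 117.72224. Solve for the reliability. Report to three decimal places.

T̂ = ρX + (1 − ρ)μ  ⇒  T̂ − μ = ρ(X − μ)
ρ = (T̂ − μ)/(X − μ) = (117.72224 − 103.34) / (125 − 103.34) = 14.38224 / 21.66 = 0.66400

0.664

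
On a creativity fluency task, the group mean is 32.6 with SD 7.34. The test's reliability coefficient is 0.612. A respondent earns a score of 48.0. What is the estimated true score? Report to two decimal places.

42.02

T̂ = ρX + (1 − ρ)μ
  = 0.612 × 48.0 + 0.388 × 32.6
  = 29.3760 + 12.6488
  = 42.025
  ≈ 42.02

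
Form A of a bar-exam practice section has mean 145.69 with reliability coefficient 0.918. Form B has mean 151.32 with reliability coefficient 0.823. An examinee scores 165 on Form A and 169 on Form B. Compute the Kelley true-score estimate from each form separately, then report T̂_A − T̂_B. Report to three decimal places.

T̂_A = 0.918(165) + 0.082(145.69) = 163.41658
T̂_B = 0.823(169) + 0.177(151.32) = 165.87064
T̂_A − T̂_B = -2.45406

-2.454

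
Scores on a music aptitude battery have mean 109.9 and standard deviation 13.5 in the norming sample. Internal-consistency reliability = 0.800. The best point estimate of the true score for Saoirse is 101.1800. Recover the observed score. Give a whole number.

T̂ = ρX + (1 − ρ)μ  ⇒  X = (T̂ − (1 − ρ)μ) / ρ
X = (101.1800 − 0.200 × 109.9) / 0.800 = (101.1800 − 21.9800) / 0.800 = 79.2000 / 0.800 = 99.00

99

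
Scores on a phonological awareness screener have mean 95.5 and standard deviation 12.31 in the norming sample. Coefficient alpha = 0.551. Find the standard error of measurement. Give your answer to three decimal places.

8.249

SEM = SD · √(1 − ρ) = 12.31 × √0.449 = 12.31 × 0.6701 = 8.2486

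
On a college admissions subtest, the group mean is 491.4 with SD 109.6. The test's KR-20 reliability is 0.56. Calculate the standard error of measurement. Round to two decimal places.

SEM = SD · √(1 − ρ) = 109.6 × √0.44 = 109.6 × 0.6633 = 72.700

72.70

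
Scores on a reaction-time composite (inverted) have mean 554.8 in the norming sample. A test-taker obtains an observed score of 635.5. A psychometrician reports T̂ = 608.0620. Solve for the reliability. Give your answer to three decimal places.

0.660

T̂ = ρX + (1 − ρ)μ  ⇒  T̂ − μ = ρ(X − μ)
ρ = (T̂ − μ)/(X − μ) = (608.0620 − 554.8) / (635.5 − 554.8) = 53.2620 / 80.7 = 0.66000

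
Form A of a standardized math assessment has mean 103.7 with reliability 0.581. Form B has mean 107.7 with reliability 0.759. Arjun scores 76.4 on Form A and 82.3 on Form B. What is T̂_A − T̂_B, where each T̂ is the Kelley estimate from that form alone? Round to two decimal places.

-0.58

T̂_A = 0.581(76.4) + 0.419(103.7) = 87.8387
T̂_B = 0.759(82.3) + 0.241(107.7) = 88.4214
T̂_A − T̂_B = -0.5827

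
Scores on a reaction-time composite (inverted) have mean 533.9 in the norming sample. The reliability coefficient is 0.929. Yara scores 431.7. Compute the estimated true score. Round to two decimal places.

Regress the observed score toward the mean by the unreliability: T̂ = 0.929·431.7 + 0.071·533.9 = 401.0493 + 37.9069 = 438.956.

438.96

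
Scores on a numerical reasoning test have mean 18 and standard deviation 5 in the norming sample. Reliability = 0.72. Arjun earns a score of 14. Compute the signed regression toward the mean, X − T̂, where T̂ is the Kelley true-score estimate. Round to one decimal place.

T̂ = ρX + (1 − ρ)μ
  = 0.72 × 14 + 0.28 × 18
  = 10.08 + 5.04
  = 15.120
  ≈ 15.12
X − T̂ = 14 − 15.12 = -1.12 → -1.1

-1.1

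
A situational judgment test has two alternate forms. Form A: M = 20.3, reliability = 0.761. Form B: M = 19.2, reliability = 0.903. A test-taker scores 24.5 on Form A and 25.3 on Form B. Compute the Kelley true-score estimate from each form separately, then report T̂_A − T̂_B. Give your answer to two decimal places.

-1.21

T̂_A = 0.761(24.5) + 0.239(20.3) = 23.4962
T̂_B = 0.903(25.3) + 0.097(19.2) = 24.7083
T̂_A − T̂_B = -1.2121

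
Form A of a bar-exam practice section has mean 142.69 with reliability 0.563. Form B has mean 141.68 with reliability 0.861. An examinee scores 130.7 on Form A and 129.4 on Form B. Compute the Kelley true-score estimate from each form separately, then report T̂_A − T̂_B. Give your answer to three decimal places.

4.833

T̂_A = 0.563(130.7) + 0.437(142.69) = 135.93963
T̂_B = 0.861(129.4) + 0.139(141.68) = 131.10692
T̂_A − T̂_B = 4.83271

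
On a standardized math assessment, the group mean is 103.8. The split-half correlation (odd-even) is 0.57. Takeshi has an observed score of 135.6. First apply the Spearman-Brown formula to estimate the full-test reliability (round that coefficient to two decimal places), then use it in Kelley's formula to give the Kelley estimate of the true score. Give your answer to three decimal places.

Spearman-Brown: ρ = 2r/(1 + r) = 2(0.57)/(1 + 0.57) = 1.140/1.57 = 0.7261 → 0.73
T̂ = ρX + (1 − ρ)μ
  = 0.73 × 135.6 + 0.27 × 103.8
  = 98.988 + 28.026
  = 127.0140
  ≈ 127.014

127.014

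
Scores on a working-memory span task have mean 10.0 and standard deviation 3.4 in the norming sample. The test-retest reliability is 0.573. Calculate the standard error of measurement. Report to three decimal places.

SEM = SD · √(1 − ρ) = 3.4 × √0.427 = 3.4 × 0.6535 = 2.2217

2.222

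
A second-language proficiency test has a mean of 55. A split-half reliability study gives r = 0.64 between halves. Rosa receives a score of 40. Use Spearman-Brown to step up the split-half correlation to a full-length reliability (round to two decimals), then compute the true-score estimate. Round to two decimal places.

Spearman-Brown: ρ = 2r/(1 + r) = 2(0.64)/(1 + 0.64) = 1.280/1.64 = 0.7805 → 0.78
T̂ = ρX + (1 − ρ)μ
  = 0.78 × 40 + 0.22 × 55
  = 31.20 + 12.10
  = 43.300
  ≈ 43.30

43.30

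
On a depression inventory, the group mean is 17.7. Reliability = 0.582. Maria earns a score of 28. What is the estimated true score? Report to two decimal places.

T̂ = ρX + (1 − ρ)μ
  = 0.582 × 28 + 0.418 × 17.7
  = 16.296 + 7.3986
  = 23.695
  ≈ 23.69

23.69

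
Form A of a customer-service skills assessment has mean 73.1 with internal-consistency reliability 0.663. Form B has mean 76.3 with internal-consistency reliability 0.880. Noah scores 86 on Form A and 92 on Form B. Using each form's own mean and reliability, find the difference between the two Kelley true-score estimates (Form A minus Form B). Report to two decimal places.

-8.46

T̂_A = 0.663(86) + 0.337(73.1) = 81.6527
T̂_B = 0.880(92) + 0.120(76.3) = 90.1160
T̂_A − T̂_B = -8.4633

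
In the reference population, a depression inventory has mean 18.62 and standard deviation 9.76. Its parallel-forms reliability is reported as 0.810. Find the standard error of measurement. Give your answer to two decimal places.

4.25

SEM = SD · √(1 − ρ) = 9.76 × √0.190 = 9.76 × 0.4359 = 4.254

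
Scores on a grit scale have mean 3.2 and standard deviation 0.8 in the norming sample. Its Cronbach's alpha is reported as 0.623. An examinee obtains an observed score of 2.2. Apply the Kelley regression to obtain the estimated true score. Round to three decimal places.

2.577

T̂ = ρX + (1 − ρ)μ
  = 0.623 × 2.2 + 0.377 × 3.2
  = 1.3706 + 1.2064
  = 2.5770
  ≈ 2.577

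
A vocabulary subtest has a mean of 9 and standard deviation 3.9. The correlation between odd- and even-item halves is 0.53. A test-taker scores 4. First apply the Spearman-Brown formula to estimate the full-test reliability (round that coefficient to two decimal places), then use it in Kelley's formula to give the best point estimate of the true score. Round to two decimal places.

5.55

Spearman-Brown: ρ = 2r/(1 + r) = 2(0.53)/(1 + 0.53) = 1.060/1.53 = 0.6928 → 0.69
T̂ = 0.69(4) + 0.31(9) = 2.76 + 2.79 = 5.550 → 5.55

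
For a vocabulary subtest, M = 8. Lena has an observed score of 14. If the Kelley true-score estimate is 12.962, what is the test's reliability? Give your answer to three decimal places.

0.827

T̂ = ρX + (1 − ρ)μ  ⇒  T̂ − μ = ρ(X − μ)
ρ = (T̂ − μ)/(X − μ) = (12.962 − 8) / (14 − 8) = 4.962 / 6.0 = 0.82700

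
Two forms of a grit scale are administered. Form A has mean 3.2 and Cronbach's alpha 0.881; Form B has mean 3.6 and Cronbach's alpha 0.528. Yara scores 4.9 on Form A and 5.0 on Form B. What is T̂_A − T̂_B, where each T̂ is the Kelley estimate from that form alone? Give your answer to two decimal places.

0.36

T̂_A = 0.881(4.9) + 0.119(3.2) = 4.6977
T̂_B = 0.528(5.0) + 0.472(3.6) = 4.3392
T̂_A − T̂_B = 0.3585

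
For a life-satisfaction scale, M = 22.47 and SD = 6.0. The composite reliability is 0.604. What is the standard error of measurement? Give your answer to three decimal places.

3.776

SEM = SD · √(1 − ρ) = 6.0 × √0.396 = 6.0 × 0.6293 = 3.7757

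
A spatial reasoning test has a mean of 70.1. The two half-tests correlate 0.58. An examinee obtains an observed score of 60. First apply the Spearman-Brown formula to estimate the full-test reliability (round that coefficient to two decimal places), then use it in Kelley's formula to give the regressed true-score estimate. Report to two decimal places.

Spearman-Brown: ρ = 2r/(1 + r) = 2(0.58)/(1 + 0.58) = 1.160/1.58 = 0.7342 → 0.73
Weight the observed score by reliability and the mean by (1 − reliability): T̂ = 0.73·60 + 0.27·70.1 = 43.80 + 18.927 = 62.727.

62.73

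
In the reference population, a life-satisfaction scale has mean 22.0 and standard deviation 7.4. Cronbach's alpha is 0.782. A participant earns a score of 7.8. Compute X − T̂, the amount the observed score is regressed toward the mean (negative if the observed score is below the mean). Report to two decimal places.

T̂ = ρX + (1 − ρ)μ
  = 0.782 × 7.8 + 0.218 × 22.0
  = 6.0996 + 4.7960
  = 10.8956
  ≈ 10.896
X − T̂ = 7.8 − 10.896 = -3.096 → -3.10

-3.10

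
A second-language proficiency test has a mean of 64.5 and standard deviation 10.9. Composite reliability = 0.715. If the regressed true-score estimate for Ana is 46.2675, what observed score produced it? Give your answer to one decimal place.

39.0

T̂ = ρX + (1 − ρ)μ  ⇒  X = (T̂ − (1 − ρ)μ) / ρ
X = (46.2675 − 0.285 × 64.5) / 0.715 = (46.2675 − 18.3825) / 0.715 = 27.8850 / 0.715 = 39.000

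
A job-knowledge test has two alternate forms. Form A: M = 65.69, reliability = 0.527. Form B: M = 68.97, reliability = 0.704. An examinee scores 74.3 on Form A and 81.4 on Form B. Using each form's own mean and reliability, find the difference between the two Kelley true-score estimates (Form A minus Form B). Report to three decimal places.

T̂_A = 0.527(74.3) + 0.473(65.69) = 70.22747
T̂_B = 0.704(81.4) + 0.296(68.97) = 77.72072
T̂_A − T̂_B = -7.49325

-7.493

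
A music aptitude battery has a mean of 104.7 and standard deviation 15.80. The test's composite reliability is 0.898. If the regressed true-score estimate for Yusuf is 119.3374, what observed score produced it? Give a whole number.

121

T̂ = ρX + (1 − ρ)μ  ⇒  X = (T̂ − (1 − ρ)μ) / ρ
X = (119.3374 − 0.102 × 104.7) / 0.898 = (119.3374 − 10.6794) / 0.898 = 108.6580 / 0.898 = 121.00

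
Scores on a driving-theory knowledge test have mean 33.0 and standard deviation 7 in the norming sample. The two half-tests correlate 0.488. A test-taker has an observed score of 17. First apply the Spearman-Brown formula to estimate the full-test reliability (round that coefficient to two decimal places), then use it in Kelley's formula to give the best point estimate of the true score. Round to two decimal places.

Spearman-Brown: ρ = 2r/(1 + r) = 2(0.488)/(1 + 0.488) = 0.9760/1.488 = 0.6559 → 0.66
T̂ = 0.66(17) + 0.34(33.0) = 11.22 + 11.220 = 22.440 → 22.44

22.44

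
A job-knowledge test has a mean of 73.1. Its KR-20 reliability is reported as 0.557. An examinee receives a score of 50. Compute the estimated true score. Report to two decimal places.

T̂ = 0.557(50) + 0.443(73.1) = 27.850 + 32.3833 = 60.233 → 60.23

60.23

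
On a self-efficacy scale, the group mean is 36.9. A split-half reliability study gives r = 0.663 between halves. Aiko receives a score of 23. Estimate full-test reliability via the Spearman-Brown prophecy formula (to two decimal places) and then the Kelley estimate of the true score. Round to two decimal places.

Spearman-Brown: ρ = 2r/(1 + r) = 2(0.663)/(1 + 0.663) = 1.3260/1.663 = 0.7974 → 0.80
Weight the observed score by reliability and the mean by (1 − reliability): T̂ = 0.80·23 + 0.20·36.9 = 18.40 + 7.380 = 25.780.

25.78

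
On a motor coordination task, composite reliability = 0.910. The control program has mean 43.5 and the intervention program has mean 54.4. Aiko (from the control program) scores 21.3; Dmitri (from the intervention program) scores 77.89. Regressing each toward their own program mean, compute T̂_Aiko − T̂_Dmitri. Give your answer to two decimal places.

-52.48

T̂_Aiko = 0.910(21.3) + 0.090(43.5) = 23.2980
T̂_Dmitri = 0.910(77.89) + 0.090(54.4) = 75.7759
Difference = 23.2980 − 75.7759 = -52.4779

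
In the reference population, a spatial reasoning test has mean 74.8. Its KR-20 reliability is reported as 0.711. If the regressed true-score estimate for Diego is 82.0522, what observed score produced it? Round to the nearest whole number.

85

T̂ = ρX + (1 − ρ)μ  ⇒  X = (T̂ − (1 − ρ)μ) / ρ
X = (82.0522 − 0.289 × 74.8) / 0.711 = (82.0522 − 21.6172) / 0.711 = 60.4350 / 0.711 = 85.00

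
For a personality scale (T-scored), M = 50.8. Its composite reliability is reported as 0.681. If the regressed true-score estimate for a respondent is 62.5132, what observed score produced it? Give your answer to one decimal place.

68.0

T̂ = ρX + (1 − ρ)μ  ⇒  X = (T̂ − (1 − ρ)μ) / ρ
X = (62.5132 − 0.319 × 50.8) / 0.681 = (62.5132 − 16.2052) / 0.681 = 46.3080 / 0.681 = 68.000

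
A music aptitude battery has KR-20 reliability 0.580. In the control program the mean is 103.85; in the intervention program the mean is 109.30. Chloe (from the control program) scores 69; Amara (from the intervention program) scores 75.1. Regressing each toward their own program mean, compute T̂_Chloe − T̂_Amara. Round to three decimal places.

T̂_Chloe = 0.580(69) + 0.420(103.85) = 83.63700
T̂_Amara = 0.580(75.1) + 0.420(109.30) = 89.46400
Difference = 83.63700 − 89.46400 = -5.82700

-5.827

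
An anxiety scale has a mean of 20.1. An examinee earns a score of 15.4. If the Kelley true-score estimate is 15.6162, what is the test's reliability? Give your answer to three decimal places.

0.954

T̂ = ρX + (1 − ρ)μ  ⇒  T̂ − μ = ρ(X − μ)
ρ = (T̂ − μ)/(X − μ) = (15.6162 − 20.1) / (15.4 − 20.1) = -4.4838 / -4.7 = 0.95400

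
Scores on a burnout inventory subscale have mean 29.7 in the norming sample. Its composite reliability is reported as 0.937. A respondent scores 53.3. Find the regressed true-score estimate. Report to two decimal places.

51.81

T̂ = ρX + (1 − ρ)μ
  = 0.937 × 53.3 + 0.063 × 29.7
  = 49.9421 + 1.8711
  = 51.813
  ≈ 51.81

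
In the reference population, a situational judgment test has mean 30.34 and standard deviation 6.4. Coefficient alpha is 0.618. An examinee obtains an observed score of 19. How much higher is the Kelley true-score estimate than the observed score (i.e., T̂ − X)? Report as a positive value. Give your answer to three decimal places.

Regress the observed score toward the mean by the unreliability: T̂ = 0.618·19 + 0.382·30.34 = 11.742 + 11.58988 = 23.33188.
T̂ − X = 23.3319 − 19 = 4.3319 → 4.332

4.332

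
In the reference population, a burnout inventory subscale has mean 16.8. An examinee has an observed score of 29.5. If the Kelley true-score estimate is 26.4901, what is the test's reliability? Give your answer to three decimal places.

0.763

T̂ = ρX + (1 − ρ)μ  ⇒  T̂ − μ = ρ(X − μ)
ρ = (T̂ − μ)/(X − μ) = (26.4901 − 16.8) / (29.5 − 16.8) = 9.6901 / 12.7 = 0.76300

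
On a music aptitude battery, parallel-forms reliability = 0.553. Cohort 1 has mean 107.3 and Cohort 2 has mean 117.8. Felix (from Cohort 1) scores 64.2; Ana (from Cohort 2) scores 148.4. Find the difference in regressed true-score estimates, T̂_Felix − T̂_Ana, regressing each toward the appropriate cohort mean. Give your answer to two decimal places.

T̂_Felix = 0.553(64.2) + 0.447(107.3) = 83.4657
T̂_Ana = 0.553(148.4) + 0.447(117.8) = 134.7218
Difference = 83.4657 − 134.7218 = -51.2561

-51.26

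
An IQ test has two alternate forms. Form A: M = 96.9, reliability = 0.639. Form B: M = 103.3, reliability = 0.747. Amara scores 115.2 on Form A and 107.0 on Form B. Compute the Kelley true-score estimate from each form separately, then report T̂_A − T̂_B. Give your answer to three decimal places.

T̂_A = 0.639(115.2) + 0.361(96.9) = 108.59370
T̂_B = 0.747(107.0) + 0.253(103.3) = 106.06390
T̂_A − T̂_B = 2.52980

2.530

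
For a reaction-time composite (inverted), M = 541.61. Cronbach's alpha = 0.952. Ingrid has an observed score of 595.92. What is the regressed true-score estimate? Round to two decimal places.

593.31

T̂ = 0.952(595.92) + 0.048(541.61) = 567.31584 + 25.99728 = 593.313 → 593.31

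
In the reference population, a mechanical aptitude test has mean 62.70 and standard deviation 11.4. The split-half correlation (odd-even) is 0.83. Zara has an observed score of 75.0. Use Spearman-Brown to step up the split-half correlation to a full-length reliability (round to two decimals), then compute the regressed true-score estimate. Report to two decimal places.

73.89

Spearman-Brown: ρ = 2r/(1 + r) = 2(0.83)/(1 + 0.83) = 1.660/1.83 = 0.9071 → 0.91
T̂ = 0.91(75.0) + 0.09(62.70) = 68.250 + 5.6430 = 73.893 → 73.89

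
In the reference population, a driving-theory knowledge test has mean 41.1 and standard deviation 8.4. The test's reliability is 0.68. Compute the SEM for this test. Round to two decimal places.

4.75

SEM = SD · √(1 − ρ) = 8.4 × √0.32 = 8.4 × 0.5657 = 4.752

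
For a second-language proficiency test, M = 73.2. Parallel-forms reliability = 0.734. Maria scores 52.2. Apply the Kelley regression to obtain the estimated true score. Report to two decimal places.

T̂ = 0.734(52.2) + 0.266(73.2) = 38.3148 + 19.4712 = 57.786 → 57.79

57.79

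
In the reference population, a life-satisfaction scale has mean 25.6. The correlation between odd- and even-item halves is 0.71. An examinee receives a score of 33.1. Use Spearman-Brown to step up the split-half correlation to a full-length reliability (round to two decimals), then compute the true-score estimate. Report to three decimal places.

Spearman-Brown: ρ = 2r/(1 + r) = 2(0.71)/(1 + 0.71) = 1.420/1.71 = 0.8304 → 0.83
T̂ = 0.83(33.1) + 0.17(25.6) = 27.473 + 4.352 = 31.8250 → 31.825

31.825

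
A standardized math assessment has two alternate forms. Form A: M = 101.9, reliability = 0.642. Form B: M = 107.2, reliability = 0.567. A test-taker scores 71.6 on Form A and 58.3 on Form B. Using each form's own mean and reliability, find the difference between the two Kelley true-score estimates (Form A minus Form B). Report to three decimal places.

T̂_A = 0.642(71.6) + 0.358(101.9) = 82.44740
T̂_B = 0.567(58.3) + 0.433(107.2) = 79.47370
T̂_A − T̂_B = 2.97370

2.974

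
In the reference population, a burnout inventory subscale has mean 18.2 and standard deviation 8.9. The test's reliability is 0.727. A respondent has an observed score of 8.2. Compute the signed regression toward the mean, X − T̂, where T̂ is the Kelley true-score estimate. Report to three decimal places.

Kelley's formula gives T̂ = 0.727·8.2 + 0.273·18.2 = 5.9614 + 4.9686 = 10.93000.
X − T̂ = 8.2 − 10.9300 = -2.7300 → -2.730

-2.730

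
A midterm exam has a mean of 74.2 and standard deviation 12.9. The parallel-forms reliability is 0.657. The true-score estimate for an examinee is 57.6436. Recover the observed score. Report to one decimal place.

T̂ = ρX + (1 − ρ)μ  ⇒  X = (T̂ − (1 − ρ)μ) / ρ
X = (57.6436 − 0.343 × 74.2) / 0.657 = (57.6436 − 25.4506) / 0.657 = 32.1930 / 0.657 = 49.000

49.0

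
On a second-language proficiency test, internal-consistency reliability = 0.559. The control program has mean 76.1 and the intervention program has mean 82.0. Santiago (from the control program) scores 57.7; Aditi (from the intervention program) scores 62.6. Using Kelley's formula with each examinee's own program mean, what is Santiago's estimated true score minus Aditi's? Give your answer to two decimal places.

T̂_Santiago = 0.559(57.7) + 0.441(76.1) = 65.8144
T̂_Aditi = 0.559(62.6) + 0.441(82.0) = 71.1554
Difference = 65.8144 − 71.1554 = -5.3410

-5.34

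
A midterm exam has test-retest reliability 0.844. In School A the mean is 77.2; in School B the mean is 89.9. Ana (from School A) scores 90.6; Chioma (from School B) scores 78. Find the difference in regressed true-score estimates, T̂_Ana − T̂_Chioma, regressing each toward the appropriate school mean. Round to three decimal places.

T̂_Ana = 0.844(90.6) + 0.156(77.2) = 88.50960
T̂_Chioma = 0.844(78) + 0.156(89.9) = 79.85640
Difference = 88.50960 − 79.85640 = 8.65320

8.653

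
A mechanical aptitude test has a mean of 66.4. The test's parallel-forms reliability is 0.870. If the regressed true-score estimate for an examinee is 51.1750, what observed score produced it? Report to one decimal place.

T̂ = ρX + (1 − ρ)μ  ⇒  X = (T̂ − (1 − ρ)μ) / ρ
X = (51.1750 − 0.130 × 66.4) / 0.870 = (51.1750 − 8.6320) / 0.870 = 42.5430 / 0.870 = 48.900

48.9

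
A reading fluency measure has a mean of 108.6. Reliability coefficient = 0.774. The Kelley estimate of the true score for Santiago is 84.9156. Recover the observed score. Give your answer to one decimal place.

T̂ = ρX + (1 − ρ)μ  ⇒  X = (T̂ − (1 − ρ)μ) / ρ
X = (84.9156 − 0.226 × 108.6) / 0.774 = (84.9156 − 24.5436) / 0.774 = 60.3720 / 0.774 = 78.000

78.0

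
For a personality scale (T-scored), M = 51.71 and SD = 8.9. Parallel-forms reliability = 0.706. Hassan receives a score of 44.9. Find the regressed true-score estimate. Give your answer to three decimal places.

46.902

T̂ = 0.706(44.9) + 0.294(51.71) = 31.6994 + 15.20274 = 46.9021 → 46.902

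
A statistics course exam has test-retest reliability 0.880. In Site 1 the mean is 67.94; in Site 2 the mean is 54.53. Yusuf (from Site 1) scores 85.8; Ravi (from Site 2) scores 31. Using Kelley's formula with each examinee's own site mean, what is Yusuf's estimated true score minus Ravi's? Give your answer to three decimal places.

T̂_Yusuf = 0.880(85.8) + 0.120(67.94) = 83.65680
T̂_Ravi = 0.880(31) + 0.120(54.53) = 33.82360
Difference = 83.65680 − 33.82360 = 49.83320

49.833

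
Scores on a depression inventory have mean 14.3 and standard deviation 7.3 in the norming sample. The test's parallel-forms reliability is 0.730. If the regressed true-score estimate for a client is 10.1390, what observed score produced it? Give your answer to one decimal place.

8.6

T̂ = ρX + (1 − ρ)μ  ⇒  X = (T̂ − (1 − ρ)μ) / ρ
X = (10.1390 − 0.270 × 14.3) / 0.730 = (10.1390 − 3.8610) / 0.730 = 6.2780 / 0.730 = 8.600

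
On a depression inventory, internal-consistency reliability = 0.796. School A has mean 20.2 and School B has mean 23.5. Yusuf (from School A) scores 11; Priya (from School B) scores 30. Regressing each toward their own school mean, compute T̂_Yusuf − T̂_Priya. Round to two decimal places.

T̂_Yusuf = 0.796(11) + 0.204(20.2) = 12.8768
T̂_Priya = 0.796(30) + 0.204(23.5) = 28.6740
Difference = 12.8768 − 28.6740 = -15.7972

-15.80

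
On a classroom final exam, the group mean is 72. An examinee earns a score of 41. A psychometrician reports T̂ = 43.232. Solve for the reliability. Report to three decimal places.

0.928

T̂ = ρX + (1 − ρ)μ  ⇒  T̂ − μ = ρ(X − μ)
ρ = (T̂ − μ)/(X − μ) = (43.232 − 72) / (41 − 72) = -28.768 / -31.0 = 0.92800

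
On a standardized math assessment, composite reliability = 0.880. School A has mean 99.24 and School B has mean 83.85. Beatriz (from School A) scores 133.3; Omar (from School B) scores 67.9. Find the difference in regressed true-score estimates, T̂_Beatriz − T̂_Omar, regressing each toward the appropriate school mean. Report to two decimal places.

59.40

T̂_Beatriz = 0.880(133.3) + 0.120(99.24) = 129.2128
T̂_Omar = 0.880(67.9) + 0.120(83.85) = 69.8140
Difference = 129.2128 − 69.8140 = 59.3988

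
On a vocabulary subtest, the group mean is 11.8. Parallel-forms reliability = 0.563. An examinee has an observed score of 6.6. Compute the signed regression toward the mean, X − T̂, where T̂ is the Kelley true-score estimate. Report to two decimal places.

Regress the observed score toward the mean by the unreliability: T̂ = 0.563·6.6 + 0.437·11.8 = 3.7158 + 5.1566 = 8.8724.
X − T̂ = 6.6 − 8.872 = -2.272 → -2.27

-2.27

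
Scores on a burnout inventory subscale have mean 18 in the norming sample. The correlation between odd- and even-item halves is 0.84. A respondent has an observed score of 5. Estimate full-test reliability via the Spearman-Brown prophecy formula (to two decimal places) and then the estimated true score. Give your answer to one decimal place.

6.2

Spearman-Brown: ρ = 2r/(1 + r) = 2(0.84)/(1 + 0.84) = 1.680/1.84 = 0.9130 → 0.91
T̂ = ρX + (1 − ρ)μ
  = 0.91 × 5 + 0.09 × 18
  = 4.55 + 1.62
  = 6.17
  ≈ 6.2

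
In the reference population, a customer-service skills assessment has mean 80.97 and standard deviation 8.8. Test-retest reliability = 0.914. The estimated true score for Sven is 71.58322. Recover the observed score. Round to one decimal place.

T̂ = ρX + (1 − ρ)μ  ⇒  X = (T̂ − (1 − ρ)μ) / ρ
X = (71.58322 − 0.086 × 80.97) / 0.914 = (71.58322 − 6.96342) / 0.914 = 64.61980 / 0.914 = 70.700

70.7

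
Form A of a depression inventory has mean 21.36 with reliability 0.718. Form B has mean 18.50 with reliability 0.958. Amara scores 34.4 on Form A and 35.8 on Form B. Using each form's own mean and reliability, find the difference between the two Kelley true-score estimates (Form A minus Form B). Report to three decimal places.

T̂_A = 0.718(34.4) + 0.282(21.36) = 30.72272
T̂_B = 0.958(35.8) + 0.042(18.50) = 35.07340
T̂_A − T̂_B = -4.35068

-4.351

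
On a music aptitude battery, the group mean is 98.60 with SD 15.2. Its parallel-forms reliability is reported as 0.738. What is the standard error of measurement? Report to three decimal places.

SEM = SD · √(1 − ρ) = 15.2 × √0.262 = 15.2 × 0.5119 = 7.7803

7.780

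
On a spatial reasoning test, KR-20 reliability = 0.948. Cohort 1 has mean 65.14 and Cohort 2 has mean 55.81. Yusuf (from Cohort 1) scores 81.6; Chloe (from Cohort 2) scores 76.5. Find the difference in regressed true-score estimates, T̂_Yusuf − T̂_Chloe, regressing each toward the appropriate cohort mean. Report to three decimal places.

T̂_Yusuf = 0.948(81.6) + 0.052(65.14) = 80.74408
T̂_Chloe = 0.948(76.5) + 0.052(55.81) = 75.42412
Difference = 80.74408 − 75.42412 = 5.31996

5.320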